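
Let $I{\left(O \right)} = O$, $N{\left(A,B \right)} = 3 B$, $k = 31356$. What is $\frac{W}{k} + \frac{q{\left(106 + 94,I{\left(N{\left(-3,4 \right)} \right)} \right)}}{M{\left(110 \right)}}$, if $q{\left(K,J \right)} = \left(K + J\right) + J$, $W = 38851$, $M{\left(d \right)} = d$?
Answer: $\frac{5648677}{1724580} \approx 3.2754$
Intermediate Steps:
$q{\left(K,J \right)} = K + 2 J$ ($q{\left(K,J \right)} = \left(J + K\right) + J = K + 2 J$)
$\frac{W}{k} + \frac{q{\left(106 + 94,I{\left(N{\left(-3,4 \right)} \right)} \right)}}{M{\left(110 \right)}} = \frac{38851}{31356} + \frac{\left(106 + 94\right) + 2 \cdot 3 \cdot 4}{110} = 38851 \cdot \frac{1}{31356} + \left(200 + 2 \cdot 12\right) \frac{1}{110} = \frac{38851}{31356} + \left(200 + 24\right) \frac{1}{110} = \frac{38851}{31356} + 224 \cdot \frac{1}{110} = \frac{38851}{31356} + \frac{112}{55} = \frac{5648677}{1724580}$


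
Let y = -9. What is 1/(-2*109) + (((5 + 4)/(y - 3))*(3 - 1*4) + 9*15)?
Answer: 59185/436 ≈ 135.75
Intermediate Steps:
1/(-2*109) + (((5 + 4)/(y - 3))*(3 - 1*4) + 9*15) = 1/(-2*109) + (((5 + 4)/(-9 - 3))*(3 - 1*4) + 9*15) = 1/(-218) + ((9/(-12))*(3 - 4) + 135) = -1/218 + ((9*(-1/12))*(-1) + 135) = -1/218 + (-3/4*(-1) + 135) = -1/218 + (3/4 + 135) = -1/218 + 543/4 = 59185/436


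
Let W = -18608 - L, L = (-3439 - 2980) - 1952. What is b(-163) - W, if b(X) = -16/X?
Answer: 1668647/163 ≈ 10237.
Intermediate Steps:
L = -8371 (L = -6419 - 1952 = -8371)
W = -10237 (W = -18608 - 1*(-8371) = -18608 + 8371 = -10237)
b(-163) - W = -16/(-163) - 1*(-10237) = -16*(-1/163) + 10237 = 16/163 + 10237 = 1668647/163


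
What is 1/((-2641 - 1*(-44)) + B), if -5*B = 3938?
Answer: -5/16923 ≈ -0.00029546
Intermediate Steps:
B = -3938/5 (B = -1/5*3938 = -3938/5 ≈ -787.60)
1/((-2641 - 1*(-44)) + B) = 1/((-2641 - 1*(-44)) - 3938/5) = 1/((-2641 + 44) - 3938/5) = 1/(-2597 - 3938/5) = 1/(-16923/5) = -5/16923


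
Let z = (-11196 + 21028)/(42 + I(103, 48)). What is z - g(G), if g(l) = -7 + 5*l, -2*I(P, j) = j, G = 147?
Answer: -1636/9 ≈ -181.78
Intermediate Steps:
I(P, j) = -j/2
z = 4916/9 (z = (-11196 + 21028)/(42 - ½*48) = 9832/(42 - 24) = 9832/18 = 9832*(1/18) = 4916/9 ≈ 546.22)
z - g(G) = 4916/9 - (-7 + 5*147) = 4916/9 - (-7 + 735) = 4916/9 - 1*728 = 4916/9 - 728 = -1636/9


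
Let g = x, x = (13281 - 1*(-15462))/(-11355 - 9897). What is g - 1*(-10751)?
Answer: 6922773/644 ≈ 10750.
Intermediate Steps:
x = -871/644 (x = (13281 + 15462)/(-21252) = 28743*(-1/21252) = -871/644 ≈ -1.3525)
g = -871/644 ≈ -1.3525
g - 1*(-10751) = -871/644 - 1*(-10751) = -871/644 + 10751 = 6922773/644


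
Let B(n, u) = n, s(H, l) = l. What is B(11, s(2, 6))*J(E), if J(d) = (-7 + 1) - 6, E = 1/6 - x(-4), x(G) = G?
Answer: -132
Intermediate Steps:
E = 25/6 (E = 1/6 - 1*(-4) = ⅙ + 4 = 25/6 ≈ 4.1667)
J(d) = -12 (J(d) = -6 - 6 = -12)
B(11, s(2, 6))*J(E) = 11*(-12) = -132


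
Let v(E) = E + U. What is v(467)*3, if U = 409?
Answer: 2628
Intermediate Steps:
v(E) = 409 + E (v(E) = E + 409 = 409 + E)
v(467)*3 = (409 + 467)*3 = 876*3 = 2628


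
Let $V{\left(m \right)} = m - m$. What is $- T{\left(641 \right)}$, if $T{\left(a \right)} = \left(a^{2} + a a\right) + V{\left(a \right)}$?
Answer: $-821762$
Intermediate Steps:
$V{\left(m \right)} = 0$
$T{\left(a \right)} = 2 a^{2}$ ($T{\left(a \right)} = \left(a^{2} + a a\right) + 0 = \left(a^{2} + a^{2}\right) + 0 = 2 a^{2} + 0 = 2 a^{2}$)
$- T{\left(641 \right)} = - 2 \cdot 641^{2} = - 2 \cdot 410881 = \left(-1\right) 821762 = -821762$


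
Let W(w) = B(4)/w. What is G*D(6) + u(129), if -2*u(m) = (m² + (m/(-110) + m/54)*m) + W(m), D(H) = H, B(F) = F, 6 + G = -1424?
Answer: -80310471/4730 ≈ -16979.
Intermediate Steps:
G = -1430 (G = -6 - 1424 = -1430)
W(w) = 4/w
u(m) = -2/m - 1499*m²/2970 (u(m) = -((m² + (m/(-110) + m/54)*m) + 4/m)/2 = -((m² + (m*(-1/110) + m*(1/54))*m) + 4/m)/2 = -((m² + (-m/110 + m/54)*m) + 4/m)/2 = -((m² + (14*m/1485)*m) + 4/m)/2 = -((m² + 14*m²/1485) + 4/m)/2 = -(1499*m²/1485 + 4/m)/2 = -(4/m + 1499*m²/1485)/2 = -2/m - 1499*m²/2970)
G*D(6) + u(129) = -1430*6 + (1/2970)*(-5940 - 1499*129³)/129 = -8580 + (1/2970)*(1/129)*(-5940 - 1499*2146689) = -8580 + (1/2970)*(1/129)*(-5940 - 3217886811) = -8580 + (1/2970)*(1/129)*(-3217892751) = -8580 - 39727071/4730 = -80310471/4730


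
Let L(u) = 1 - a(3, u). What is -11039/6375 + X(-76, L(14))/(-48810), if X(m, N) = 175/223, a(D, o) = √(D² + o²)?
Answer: -2670145471/1541989250 ≈ -1.7316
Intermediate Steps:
L(u) = 1 - √(9 + u²) (L(u) = 1 - √(3² + u²) = 1 - √(9 + u²))
X(m, N) = 175/223 (X(m, N) = 175*(1/223) = 175/223)
-11039/6375 + X(-76, L(14))/(-48810) = -11039/6375 + (175/223)/(-48810) = -11039*1/6375 + (175/223)*(-1/48810) = -11039/6375 - 35/2176926 = -2670145471/1541989250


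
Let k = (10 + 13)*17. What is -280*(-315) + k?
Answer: 88591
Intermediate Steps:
k = 391 (k = 23*17 = 391)
-280*(-315) + k = -280*(-315) + 391 = 88200 + 391 = 88591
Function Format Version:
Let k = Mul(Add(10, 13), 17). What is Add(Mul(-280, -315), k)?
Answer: 88591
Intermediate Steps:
k = 391 (k = Mul(23, 17) = 391)
Add(Mul(-280, -315), k) = Add(Mul(-280, -315), 391) = Add(88200, 391) = 88591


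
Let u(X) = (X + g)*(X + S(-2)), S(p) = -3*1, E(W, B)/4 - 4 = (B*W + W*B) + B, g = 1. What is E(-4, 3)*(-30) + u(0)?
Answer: 2037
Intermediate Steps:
E(W, B) = 16 + 4*B + 8*B*W (E(W, B) = 16 + 4*((B*W + W*B) + B) = 16 + 4*((B*W + B*W) + B) = 16 + 4*(2*B*W + B) = 16 + 4*(B + 2*B*W) = 16 + (4*B + 8*B*W) = 16 + 4*B + 8*B*W)
S(p) = -3
u(X) = (1 + X)*(-3 + X) (u(X) = (X + 1)*(X - 3) = (1 + X)*(-3 + X))
E(-4, 3)*(-30) + u(0) = (16 + 4*3 + 8*3*(-4))*(-30) + (-3 + 0**2 - 2*0) = (16 + 12 - 96)*(-30) + (-3 + 0 + 0) = -68*(-30) - 3 = 2040 - 3 = 2037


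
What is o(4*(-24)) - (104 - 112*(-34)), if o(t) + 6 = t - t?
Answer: -3918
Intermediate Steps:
o(t) = -6 (o(t) = -6 + (t - t) = -6 + 0 = -6)
o(4*(-24)) - (104 - 112*(-34)) = -6 - (104 - 112*(-34)) = -6 - (104 + 3808) = -6 - 1*3912 = -6 - 3912 = -3918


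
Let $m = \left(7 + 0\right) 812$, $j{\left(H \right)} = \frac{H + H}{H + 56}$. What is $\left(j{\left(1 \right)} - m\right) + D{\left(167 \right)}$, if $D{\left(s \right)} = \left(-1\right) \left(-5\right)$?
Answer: $- \frac{323701}{57} \approx -5679.0$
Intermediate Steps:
$j{\left(H \right)} = \frac{2 H}{56 + H}$
$D{\left(s \right)} = 5$
$m = 5684$ ($m = 7 \cdot 812 = 5684$)
$\left(j{\left(1 \right)} - m\right) + D{\left(167 \right)} = \left(2 \cdot 1 \frac{1}{56 + 1} - 5684\right) + 5 = \left(2 \cdot 1 \cdot \frac{1}{57} - 5684\right) + 5 = \left(\frac{2}{57} - 5684\right) + 5 = - \frac{323986}{57} + 5 = - \frac{323701}{57}$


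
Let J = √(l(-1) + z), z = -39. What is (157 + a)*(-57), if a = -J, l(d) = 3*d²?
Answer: -8949 + 342*I ≈ -8949.0 + 342.0*I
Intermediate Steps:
J = 6*I (J = √(3*(-1)² - 39) = √(3*1 - 39) = √(3 - 39) = √(-36) = 6*I ≈ 6.0*I)
a = -6*I ≈ -6.0*I
(157 + a)*(-57) = (157 - 6*I)*(-57) = -8949 + 342*I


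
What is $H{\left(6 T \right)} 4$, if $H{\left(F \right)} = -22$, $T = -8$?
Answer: $-88$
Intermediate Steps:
$H{\left(6 T \right)} 4 = \left(-22\right) 4 = -88$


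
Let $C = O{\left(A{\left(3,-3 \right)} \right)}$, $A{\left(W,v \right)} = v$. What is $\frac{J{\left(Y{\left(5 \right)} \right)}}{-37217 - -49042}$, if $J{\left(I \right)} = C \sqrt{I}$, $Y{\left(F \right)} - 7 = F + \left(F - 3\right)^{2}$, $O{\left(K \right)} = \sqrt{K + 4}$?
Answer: $\frac{4}{11825} \approx 0.00033827$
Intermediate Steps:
$O{\left(K \right)} = \sqrt{4 + K}$
$Y{\left(F \right)} = 7 + F + \left(-3 + F\right)^{2}$ ($Y{\left(F \right)} = 7 + \left(F + \left(F - 3\right)^{2}\right) = 7 + \left(F + \left(-3 + F\right)^{2}\right) = 7 + F + \left(-3 + F\right)^{2}$)
$C = 1$ ($C = \sqrt{4 - 3} = \sqrt{1} = 1$)
$J{\left(I \right)} = \sqrt{I}$ ($J{\left(I \right)} = 1 \sqrt{I} = \sqrt{I}$)
$\frac{J{\left(Y{\left(5 \right)} \right)}}{-37217 - -49042} = \frac{\sqrt{7 + 5 + \left(-3 + 5\right)^{2}}}{-37217 - -49042} = \frac{\sqrt{7 + 5 + 2^{2}}}{-37217 + 49042} = \frac{\sqrt{7 + 5 + 4}}{11825} = \sqrt{16} \cdot \frac{1}{11825} = 4 \cdot \frac{1}{11825} = \frac{4}{11825}$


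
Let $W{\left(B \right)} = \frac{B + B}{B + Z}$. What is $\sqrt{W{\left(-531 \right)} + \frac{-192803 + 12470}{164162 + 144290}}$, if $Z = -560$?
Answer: $\frac{3 \sqrt{1222999315932227}}{168260566} \approx 0.62352$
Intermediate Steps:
$W{\left(B \right)} = \frac{2 B}{-560 + B}$ ($W{\left(B \right)} = \frac{B + B}{B - 560} = \frac{2 B}{-560 + B}$)
$\sqrt{W{\left(-531 \right)} + \frac{-192803 + 12470}{164162 + 144290}} = \sqrt{2 \left(-531\right) \frac{1}{-560 - 531} + \frac{-192803 + 12470}{164162 + 144290}} = \sqrt{2 \left(-531\right) \frac{1}{-1091} - \frac{180333}{308452}} = \sqrt{2 \left(-531\right) \left(- \frac{1}{1091}\right) - \frac{180333}{308452}} = \sqrt{\frac{1062}{1091} - \frac{180333}{308452}} = \sqrt{\frac{130832721}{336521132}} = \frac{3 \sqrt{1222999315932227}}{168260566}$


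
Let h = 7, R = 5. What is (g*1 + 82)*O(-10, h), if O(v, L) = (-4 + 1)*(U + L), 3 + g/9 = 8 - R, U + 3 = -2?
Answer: -492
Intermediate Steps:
U = -5 (U = -3 - 2 = -5)
g = 0 (g = -27 + 9*(8 - 1*5) = -27 + 9*(8 - 5) = -27 + 9*3 = -27 + 27 = 0)
O(v, L) = 15 - 3*L (O(v, L) = (-4 + 1)*(-5 + L) = -3*(-5 + L) = 15 - 3*L)
(g*1 + 82)*O(-10, h) = (0*1 + 82)*(15 - 3*7) = (0 + 82)*(15 - 21) = 82*(-6) = -492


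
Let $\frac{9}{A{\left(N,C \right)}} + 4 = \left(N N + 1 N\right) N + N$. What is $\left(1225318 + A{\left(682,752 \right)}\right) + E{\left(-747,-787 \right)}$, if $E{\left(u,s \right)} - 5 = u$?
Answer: $\frac{389023756773129}{317680370} \approx 1.2246 \cdot 10^{6}$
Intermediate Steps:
$E{\left(u,s \right)} = 5 + u$
$A{\left(N,C \right)} = \frac{9}{-4 + N + N \left(N + N^{2}\right)}$ ($A{\left(N,C \right)} = \frac{9}{-4 + \left(\left(N N + 1 N\right) N + N\right)} = \frac{9}{-4 + \left(\left(N^{2} + N\right) N + N\right)} = \frac{9}{-4 + \left(\left(N + N^{2}\right) N + N\right)} = \frac{9}{-4 + \left(N \left(N + N^{2}\right) + N\right)} = \frac{9}{-4 + \left(N + N \left(N + N^{2}\right)\right)} = \frac{9}{-4 + N + N \left(N + N^{2}\right)}$)
$\left(1225318 + A{\left(682,752 \right)}\right) + E{\left(-747,-787 \right)} = \left(1225318 + \frac{9}{-4 + 682 + 682^{2} + 682^{3}}\right) + \left(5 - 747\right) = \left(1225318 + \frac{9}{-4 + 682 + 465124 + 317214568}\right) - 742 = \left(1225318 + \frac{9}{317680370}\right) - 742 = \frac{389259475607669}{317680370} - 742 = \frac{389023756773129}{317680370}$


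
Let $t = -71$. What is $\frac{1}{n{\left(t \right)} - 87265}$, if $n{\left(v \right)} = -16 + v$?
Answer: $- \frac{1}{87352} \approx -1.1448 \cdot 10^{-5}$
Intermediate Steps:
$\frac{1}{n{\left(t \right)} - 87265} = \frac{1}{\left(-16 - 71\right) - 87265} = \frac{1}{-87 - 87265} = \frac{1}{-87352} = - \frac{1}{87352}$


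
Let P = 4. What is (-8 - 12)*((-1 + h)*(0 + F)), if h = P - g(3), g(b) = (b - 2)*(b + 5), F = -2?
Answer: -200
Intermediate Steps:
g(b) = (-2 + b)*(5 + b)
h = -4 (h = 4 - (-10 + 3² + 3*3) = 4 - (-10 + 9 + 9) = 4 - 1*8 = 4 - 8 = -4)
(-8 - 12)*((-1 + h)*(0 + F)) = (-8 - 12)*((-1 - 4)*(0 - 2)) = -(-100)*(-2) = -20*10 = -200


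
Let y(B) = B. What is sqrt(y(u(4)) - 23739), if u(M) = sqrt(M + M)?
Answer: sqrt(-23739 + 2*sqrt(2)) ≈ 154.07*I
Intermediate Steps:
u(M) = sqrt(2)*sqrt(M) (u(M) = sqrt(2*M) = sqrt(2)*sqrt(M))
sqrt(y(u(4)) - 23739) = sqrt(sqrt(2)*sqrt(4) - 23739) = sqrt(sqrt(2)*2 - 23739) = sqrt(2*sqrt(2) - 23739) = sqrt(-23739 + 2*sqrt(2))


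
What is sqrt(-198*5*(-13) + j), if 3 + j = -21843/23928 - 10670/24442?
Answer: sqrt(252563257154437174)/4430668 ≈ 113.43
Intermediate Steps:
j = -38541559/8861336 (j = -3 + (-21843/23928 - 10670/24442) = -3 + (-21843*1/23928 - 10670*1/24442) = -3 + (-7281/7976 - 485/1111) = -3 - 11957551/8861336 = -38541559/8861336 ≈ -4.3494)
sqrt(-198*5*(-13) + j) = sqrt(-198*5*(-13) - 38541559/8861336) = sqrt(-22*45*(-13) - 38541559/8861336) = sqrt(-990*(-13) - 38541559/8861336) = sqrt(12870 - 38541559/8861336) = sqrt(114006852761/8861336) = sqrt(252563257154437174)/4430668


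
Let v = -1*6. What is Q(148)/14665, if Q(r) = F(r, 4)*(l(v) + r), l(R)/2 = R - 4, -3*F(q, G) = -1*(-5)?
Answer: -128/8799 ≈ -0.014547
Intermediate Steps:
v = -6
F(q, G) = -5/3 (F(q, G) = -(-1)*(-5)/3 = -⅓*5 = -5/3)
l(R) = -8 + 2*R (l(R) = 2*(R - 4) = 2*(-4 + R) = -8 + 2*R)
Q(r) = 100/3 - 5*r/3 (Q(r) = -5*((-8 + 2*(-6)) + r)/3 = -5*((-8 - 12) + r)/3 = -5*(-20 + r)/3 = 100/3 - 5*r/3)
Q(148)/14665 = (100/3 - 5/3*148)/14665 = (100/3 - 740/3)*(1/14665) = -640/3*1/14665 = -128/8799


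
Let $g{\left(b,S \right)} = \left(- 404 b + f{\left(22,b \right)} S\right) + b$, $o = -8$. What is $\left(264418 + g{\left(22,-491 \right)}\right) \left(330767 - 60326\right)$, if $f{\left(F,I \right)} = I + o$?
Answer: $67252726998$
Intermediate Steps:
$f{\left(F,I \right)} = -8 + I$ ($f{\left(F,I \right)} = I - 8 = -8 + I$)
$g{\left(b,S \right)} = - 403 b + S \left(-8 + b\right)$ ($g{\left(b,S \right)} = \left(- 404 b + \left(-8 + b\right) S\right) + b = \left(- 404 b + S \left(-8 + b\right)\right) + b = - 403 b + S \left(-8 + b\right)$)
$\left(264418 + g{\left(22,-491 \right)}\right) \left(330767 - 60326\right) = \left(264418 - \left(8866 + 491 \left(-8 + 22\right)\right)\right) \left(330767 - 60326\right) = \left(264418 - 15740\right) 270441 = 248678 \cdot 270441 = 67252726998$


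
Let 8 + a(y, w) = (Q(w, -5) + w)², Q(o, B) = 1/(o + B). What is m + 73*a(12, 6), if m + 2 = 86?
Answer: 3077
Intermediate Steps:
Q(o, B) = 1/(B + o)
m = 84 (m = -2 + 86 = 84)
a(y, w) = -8 + (w + 1/(-5 + w))² (a(y, w) = -8 + (1/(-5 + w) + w)² = -8 + (w + 1/(-5 + w))²)
m + 73*a(12, 6) = 84 + 73*(-8 + (6 + 1/(-5 + 6))²) = 84 + 73*(-8 + (6 + 1/1)²) = 84 + 73*(-8 + (6 + 1)²) = 84 + 73*(-8 + 7²) = 84 + 73*(-8 + 49) = 84 + 73*41 = 84 + 2993 = 3077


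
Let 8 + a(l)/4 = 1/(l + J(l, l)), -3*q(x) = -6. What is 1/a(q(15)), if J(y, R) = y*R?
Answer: -3/94 ≈ -0.031915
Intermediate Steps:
J(y, R) = R*y
q(x) = 2 (q(x) = -⅓*(-6) = 2)
a(l) = -32 + 4/(l + l²) (a(l) = -32 + 4/(l + l*l) = -32 + 4/(l + l²))
1/a(q(15)) = 1/(4*(1 - 8*2 - 8*2²)/(2*(1 + 2))) = 1/(4*(½)*(1 - 16 - 8*4)/3) = 1/(4*(½)*(⅓)*(1 - 16 - 32)) = 1/(4*(½)*(⅓)*(-47)) = 1/(-94/3) = -3/94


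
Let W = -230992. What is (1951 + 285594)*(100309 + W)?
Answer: -37577243235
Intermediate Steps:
(1951 + 285594)*(100309 + W) = (1951 + 285594)*(100309 - 230992) = 287545*(-130683) = -37577243235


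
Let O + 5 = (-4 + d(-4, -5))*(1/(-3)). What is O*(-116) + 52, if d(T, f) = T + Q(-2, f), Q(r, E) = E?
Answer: 388/3 ≈ 129.33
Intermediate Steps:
d(T, f) = T + f
O = -2/3 (O = -5 + (-4 + (-4 - 5))*(1/(-3)) = -5 + (-4 - 9)*(1*(-1/3)) = -5 - 13*(-1/3) = -5 + 13/3 = -2/3 ≈ -0.66667)
O*(-116) + 52 = -2/3*(-116) + 52 = 232/3 + 52 = 388/3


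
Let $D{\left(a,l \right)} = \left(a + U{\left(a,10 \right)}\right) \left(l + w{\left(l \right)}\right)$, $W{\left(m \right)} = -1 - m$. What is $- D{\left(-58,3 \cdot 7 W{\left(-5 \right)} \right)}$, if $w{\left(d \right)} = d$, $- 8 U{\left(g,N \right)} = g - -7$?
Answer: $8673$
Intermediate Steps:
$U{\left(g,N \right)} = - \frac{7}{8} - \frac{g}{8}$ ($U{\left(g,N \right)} = - \frac{g - -7}{8} = - \frac{g + 7}{8} = - \frac{7 + g}{8} = - \frac{7}{8} - \frac{g}{8}$)
$D{\left(a,l \right)} = 2 l \left(- \frac{7}{8} + \frac{7 a}{8}\right)$ ($D{\left(a,l \right)} = \left(a - \left(\frac{7}{8} + \frac{a}{8}\right)\right) \left(l + l\right) = \left(- \frac{7}{8} + \frac{7 a}{8}\right) 2 l = 2 l \left(- \frac{7}{8} + \frac{7 a}{8}\right)$)
$- D{\left(-58,3 \cdot 7 W{\left(-5 \right)} \right)} = - \frac{7 \cdot 3 \cdot 7 \left(-1 - -5\right) \left(-1 - 58\right)}{4} = - \frac{7 \cdot 21 \left(-1 + 5\right) \left(-59\right)}{4} = - \frac{7 \cdot 21 \cdot 4 \left(-59\right)}{4} = - \frac{7 \cdot 84 \left(-59\right)}{4} = \left(-1\right) \left(-8673\right) = 8673$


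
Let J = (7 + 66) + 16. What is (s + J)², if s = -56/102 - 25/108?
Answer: 26234604841/3370896 ≈ 7782.7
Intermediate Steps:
s = -1433/1836 (s = -56*1/102 - 25*1/108 = -28/51 - 25/108 = -1433/1836 ≈ -0.78050)
J = 89 (J = 73 + 16 = 89)
(s + J)² = (-1433/1836 + 89)² = (161971/1836)² = 26234604841/3370896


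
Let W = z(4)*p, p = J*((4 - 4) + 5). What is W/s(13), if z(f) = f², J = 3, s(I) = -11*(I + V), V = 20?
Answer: -80/121 ≈ -0.66116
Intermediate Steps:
s(I) = -220 - 11*I (s(I) = -11*(I + 20) = -11*(20 + I) = -220 - 11*I)
p = 15 (p = 3*((4 - 4) + 5) = 3*(0 + 5) = 3*5 = 15)
W = 240 (W = 4²*15 = 16*15 = 240)
W/s(13) = 240/(-220 - 11*13) = 240/(-220 - 143) = 240/(-363) = 240*(-1/363) = -80/121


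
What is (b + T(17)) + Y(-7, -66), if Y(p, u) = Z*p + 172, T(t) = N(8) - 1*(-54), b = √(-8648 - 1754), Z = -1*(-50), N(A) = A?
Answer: -116 + I*√10402 ≈ -116.0 + 101.99*I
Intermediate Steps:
Z = 50
b = I*√10402 (b = √(-10402) = I*√10402 ≈ 101.99*I)
T(t) = 62 (T(t) = 8 - 1*(-54) = 8 + 54 = 62)
Y(p, u) = 172 + 50*p (Y(p, u) = 50*p + 172 = 172 + 50*p)
(b + T(17)) + Y(-7, -66) = (I*√10402 + 62) + (172 + 50*(-7)) = (62 + I*√10402) + (172 - 350) = (62 + I*√10402) - 178 = -116 + I*√10402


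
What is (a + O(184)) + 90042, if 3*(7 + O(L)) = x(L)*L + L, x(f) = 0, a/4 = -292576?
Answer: -3240623/3 ≈ -1.0802e+6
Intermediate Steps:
a = -1170304 (a = 4*(-292576) = -1170304)
O(L) = -7 + L/3 (O(L) = -7 + (0*L + L)/3 = -7 + (0 + L)/3 = -7 + L/3)
(a + O(184)) + 90042 = (-1170304 + (-7 + (⅓)*184)) + 90042 = (-1170304 + (-7 + 184/3)) + 90042 = (-1170304 + 163/3) + 90042 = -3510749/3 + 90042 = -3240623/3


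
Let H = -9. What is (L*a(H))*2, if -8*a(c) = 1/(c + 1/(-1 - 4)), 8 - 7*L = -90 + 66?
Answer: 20/161 ≈ 0.12422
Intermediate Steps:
L = 32/7 (L = 8/7 - (-90 + 66)/7 = 8/7 - ⅐*(-24) = 8/7 + 24/7 = 32/7 ≈ 4.5714)
a(c) = -1/(8*(-⅕ + c)) (a(c) = -1/(8*(c + 1/(-1 - 4))) = -1/(8*(c + 1/(-5))) = -1/(8*(c - ⅕)) = -1/(8*(-⅕ + c)))
(L*a(H))*2 = (32*(-5/(-8 + 40*(-9)))/7)*2 = (32*(-5/(-8 - 360))/7)*2 = (32*(-5/(-368))/7)*2 = (32*(-5*(-1/368))/7)*2 = ((32/7)*(5/368))*2 = (10/161)*2 = 20/161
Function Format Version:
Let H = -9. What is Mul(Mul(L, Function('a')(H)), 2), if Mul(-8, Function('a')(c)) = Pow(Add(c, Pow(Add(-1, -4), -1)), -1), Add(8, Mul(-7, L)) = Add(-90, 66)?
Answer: Rational(20, 161) ≈ 0.12422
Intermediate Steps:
L = Rational(32, 7) (L = Add(Rational(8, 7), Mul(Rational(-1, 7), Add(-90, 66))) = Add(Rational(8, 7), Mul(Rational(-1, 7), -24)) = Add(Rational(8, 7), Rational(24, 7)) = Rational(32, 7) ≈ 4.5714)
Function('a')(c) = Mul(Rational(-1, 8), Pow(Add(Rational(-1, 5), c), -1)) (Function('a')(c) = Mul(Rational(-1, 8), Pow(Add(c, Pow(Add(-1, -4), -1)), -1)) = Mul(Rational(-1, 8), Pow(Add(c, Pow(-5, -1)), -1)) = Mul(Rational(-1, 8), Pow(Add(c, Rational(-1, 5)), -1)) = Mul(Rational(-1, 8), Pow(Add(Rational(-1, 5), c), -1)))
Mul(Mul(L, Function('a')(H)), 2) = Mul(Mul(Rational(32, 7), Mul(-5, Pow(Add(-8, Mul(40, -9)), -1))), 2) = Mul(Mul(Rational(32, 7), Mul(-5, Pow(Add(-8, -360), -1))), 2) = Mul(Mul(Rational(32, 7), Mul(-5, Pow(-368, -1))), 2) = Mul(Mul(Rational(32, 7), Mul(-5, Rational(-1, 368))), 2) = Mul(Mul(Rational(32, 7), Rational(5, 368)), 2) = Mul(Rational(10, 161), 2) = Rational(20, 161)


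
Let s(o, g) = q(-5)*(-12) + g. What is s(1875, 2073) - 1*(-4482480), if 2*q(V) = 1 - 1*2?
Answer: 4484559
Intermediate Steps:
q(V) = -1/2 (q(V) = (1 - 1*2)/2 = (1 - 2)/2 = (1/2)*(-1) = -1/2)
s(o, g) = 6 + g (s(o, g) = -1/2*(-12) + g = 6 + g)
s(1875, 2073) - 1*(-4482480) = (6 + 2073) - 1*(-4482480) = 2079 + 4482480 = 4484559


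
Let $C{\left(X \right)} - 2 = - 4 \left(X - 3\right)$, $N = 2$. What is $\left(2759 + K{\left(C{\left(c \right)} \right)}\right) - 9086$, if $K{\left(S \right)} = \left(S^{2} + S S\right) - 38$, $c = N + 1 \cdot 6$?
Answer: $-5717$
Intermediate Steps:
$c = 8$ ($c = 2 + 1 \cdot 6 = 2 + 6 = 8$)
$C{\left(X \right)} = 14 - 4 X$ ($C{\left(X \right)} = 2 - 4 \left(X - 3\right) = 2 - 4 \left(-3 + X\right) = 2 - \left(-12 + 4 X\right) = 14 - 4 X$)
$K{\left(S \right)} = -38 + 2 S^{2}$ ($K{\left(S \right)} = \left(S^{2} + S^{2}\right) - 38 = 2 S^{2} - 38 = -38 + 2 S^{2}$)
$\left(2759 + K{\left(C{\left(c \right)} \right)}\right) - 9086 = \left(2759 - \left(38 - 2 \left(14 - 32\right)^{2}\right)\right) - 9086 = \left(2759 - \left(38 - 2 \left(-18\right)^{2}\right)\right) - 9086 = \left(2759 + \left(-38 + 2 \cdot 324\right)\right) - 9086 = \left(2759 + \left(-38 + 648\right)\right) - 9086 = \left(2759 + 610\right) - 9086 = 3369 - 9086 = -5717$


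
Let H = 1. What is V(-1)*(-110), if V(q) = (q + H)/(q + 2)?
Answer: 0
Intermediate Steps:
V(q) = (1 + q)/(2 + q) (V(q) = (q + 1)/(q + 2) = (1 + q)/(2 + q))
V(-1)*(-110) = ((1 - 1)/(2 - 1))*(-110) = (0/1)*(-110) = (1*0)*(-110) = 0*(-110) = 0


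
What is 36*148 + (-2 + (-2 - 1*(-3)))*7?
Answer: 5321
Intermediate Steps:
36*148 + (-2 + (-2 - 1*(-3)))*7 = 5328 + (-2 + (-2 + 3))*7 = 5328 + (-2 + 1)*7 = 5328 - 1*7 = 5328 - 7 = 5321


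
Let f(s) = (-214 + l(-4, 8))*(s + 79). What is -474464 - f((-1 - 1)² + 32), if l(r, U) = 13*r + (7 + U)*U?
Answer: -457674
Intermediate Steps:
l(r, U) = 13*r + U*(7 + U)
f(s) = -11534 - 146*s (f(s) = (-214 + (8² + 7*8 + 13*(-4)))*(s + 79) = (-214 + (64 + 56 - 52))*(79 + s) = (-214 + 68)*(79 + s) = -146*(79 + s) = -11534 - 146*s)
-474464 - f((-1 - 1)² + 32) = -474464 - (-11534 - 146*((-1 - 1)² + 32)) = -474464 - (-11534 - 146*((-2)² + 32)) = -474464 - (-11534 - 146*(4 + 32)) = -474464 - (-11534 - 146*36) = -474464 - (-11534 - 5256) = -474464 - 1*(-16790) = -474464 + 16790 = -457674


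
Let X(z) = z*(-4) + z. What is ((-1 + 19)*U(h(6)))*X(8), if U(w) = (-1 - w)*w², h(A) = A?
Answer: 108864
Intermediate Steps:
X(z) = -3*z (X(z) = -4*z + z = -3*z)
U(w) = w²*(-1 - w)
((-1 + 19)*U(h(6)))*X(8) = ((-1 + 19)*(6²*(-1 - 1*6)))*(-3*8) = (18*(36*(-1 - 6)))*(-24) = (18*(36*(-7)))*(-24) = (18*(-252))*(-24) = -4536*(-24) = 108864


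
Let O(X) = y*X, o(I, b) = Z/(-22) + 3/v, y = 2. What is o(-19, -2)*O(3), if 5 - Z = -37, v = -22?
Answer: -135/11 ≈ -12.273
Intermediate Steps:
Z = 42 (Z = 5 - 1*(-37) = 5 + 37 = 42)
o(I, b) = -45/22 (o(I, b) = 42/(-22) + 3/(-22) = 42*(-1/22) + 3*(-1/22) = -21/11 - 3/22 = -45/22)
O(X) = 2*X
o(-19, -2)*O(3) = -45*3/11 = -45/22*6 = -135/11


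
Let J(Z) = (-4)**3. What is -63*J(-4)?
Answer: 4032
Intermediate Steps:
J(Z) = -64
-63*J(-4) = -63*(-64) = 4032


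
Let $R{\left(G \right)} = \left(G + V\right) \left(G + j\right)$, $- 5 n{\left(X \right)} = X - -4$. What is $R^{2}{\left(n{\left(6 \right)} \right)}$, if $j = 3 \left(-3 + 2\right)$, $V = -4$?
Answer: $900$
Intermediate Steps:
$n{\left(X \right)} = - \frac{4}{5} - \frac{X}{5}$ ($n{\left(X \right)} = - \frac{X - -4}{5} = - \frac{X + 4}{5} = - \frac{4 + X}{5} = - \frac{4}{5} - \frac{X}{5}$)
$j = -3$ ($j = 3 \left(-1\right) = -3$)
$R{\left(G \right)} = \left(-4 + G\right) \left(-3 + G\right)$ ($R{\left(G \right)} = \left(G - 4\right) \left(G - 3\right) = \left(-4 + G\right) \left(-3 + G\right)$)
$R^{2}{\left(n{\left(6 \right)} \right)} = \left(12 + \left(- \frac{4}{5} - \frac{6}{5}\right)^{2} - 7 \left(- \frac{4}{5} - \frac{6}{5}\right)\right)^{2} = \left(12 + \left(-2\right)^{2} - -14\right)^{2} = \left(12 + 4 + 14\right)^{2} = 30^{2} = 900$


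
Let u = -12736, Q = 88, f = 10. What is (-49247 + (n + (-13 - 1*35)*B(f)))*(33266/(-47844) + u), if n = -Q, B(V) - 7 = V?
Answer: 5093456340325/7974 ≈ 6.3876e+8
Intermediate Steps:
B(V) = 7 + V
n = -88 (n = -1*88 = -88)
(-49247 + (n + (-13 - 1*35)*B(f)))*(33266/(-47844) + u) = (-49247 + (-88 + (-13 - 1*35)*(7 + 10)))*(33266/(-47844) - 12736) = (-49247 + (-88 + (-13 - 35)*17))*(33266*(-1/47844) - 12736) = (-49247 + (-88 - 48*17))*(-16633/23922 - 12736) = (-49247 + (-88 - 816))*(-304687225/23922) = (-49247 - 904)*(-304687225/23922) = -50151*(-304687225/23922) = 5093456340325/7974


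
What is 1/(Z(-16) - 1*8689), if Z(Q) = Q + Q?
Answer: -1/8721 ≈ -0.00011467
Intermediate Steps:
Z(Q) = 2*Q
1/(Z(-16) - 1*8689) = 1/(2*(-16) - 1*8689) = 1/(-32 - 8689) = 1/(-8721) = -1/8721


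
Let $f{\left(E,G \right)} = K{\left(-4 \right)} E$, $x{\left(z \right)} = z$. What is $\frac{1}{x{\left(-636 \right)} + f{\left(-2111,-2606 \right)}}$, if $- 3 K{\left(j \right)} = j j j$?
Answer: $- \frac{3}{137012} \approx -2.1896 \cdot 10^{-5}$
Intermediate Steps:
$K{\left(j \right)} = - \frac{j^{3}}{3}$ ($K{\left(j \right)} = - \frac{j j j}{3} = - \frac{j^{2} j}{3} = - \frac{j^{3}}{3}$)
$f{\left(E,G \right)} = \frac{64 E}{3}$ ($f{\left(E,G \right)} = - \frac{\left(-4\right)^{3}}{3} E = \left(- \frac{1}{3}\right) \left(-64\right) E = \frac{64 E}{3}$)
$\frac{1}{x{\left(-636 \right)} + f{\left(-2111,-2606 \right)}} = \frac{1}{-636 + \frac{64}{3} \left(-2111\right)} = \frac{1}{-636 - \frac{135104}{3}} = \frac{1}{- \frac{137012}{3}} = - \frac{3}{137012}$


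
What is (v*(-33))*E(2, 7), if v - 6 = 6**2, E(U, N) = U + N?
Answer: -12474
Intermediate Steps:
E(U, N) = N + U
v = 42 (v = 6 + 6**2 = 6 + 36 = 42)
(v*(-33))*E(2, 7) = (42*(-33))*(7 + 2) = -1386*9 = -12474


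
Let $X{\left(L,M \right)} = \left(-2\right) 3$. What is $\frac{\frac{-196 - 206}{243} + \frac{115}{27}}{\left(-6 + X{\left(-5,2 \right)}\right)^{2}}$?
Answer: $\frac{211}{11664} \approx 0.01809$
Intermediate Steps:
$X{\left(L,M \right)} = -6$
$\frac{\frac{-196 - 206}{243} + \frac{115}{27}}{\left(-6 + X{\left(-5,2 \right)}\right)^{2}} = \frac{\frac{-196 - 206}{243} + \frac{115}{27}}{\left(-6 - 6\right)^{2}} = \frac{\left(-402\right) \frac{1}{243} + 115 \cdot \frac{1}{27}}{\left(-12\right)^{2}} = \frac{- \frac{134}{81} + \frac{115}{27}}{144} = \frac{211}{81} \cdot \frac{1}{144} = \frac{211}{11664}$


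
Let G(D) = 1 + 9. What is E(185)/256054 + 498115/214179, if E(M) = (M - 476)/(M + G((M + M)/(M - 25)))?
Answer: 8290361208287/3564690328290 ≈ 2.3257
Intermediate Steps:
G(D) = 10
E(M) = (-476 + M)/(10 + M) (E(M) = (M - 476)/(M + 10) = (-476 + M)/(10 + M))
E(185)/256054 + 498115/214179 = ((-476 + 185)/(10 + 185))/256054 + 498115/214179 = (-291/195)*(1/256054) + 498115*(1/214179) = ((1/195)*(-291))*(1/256054) + 498115/214179 = -97/65*1/256054 + 498115/214179 = -97/16643510 + 498115/214179 = 8290361208287/3564690328290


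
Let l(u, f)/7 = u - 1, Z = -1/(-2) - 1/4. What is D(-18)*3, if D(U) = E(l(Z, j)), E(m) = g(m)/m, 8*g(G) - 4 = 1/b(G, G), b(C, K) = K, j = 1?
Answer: -40/147 ≈ -0.27211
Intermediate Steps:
Z = ¼ (Z = -1*(-½) - 1*¼ = ½ - ¼ = ¼ ≈ 0.25000)
l(u, f) = -7 + 7*u (l(u, f) = 7*(u - 1) = 7*(-1 + u) = -7 + 7*u)
g(G) = ½ + 1/(8*G)
E(m) = (1 + 4*m)/(8*m²) (E(m) = ((1 + 4*m)/(8*m))/m = (1 + 4*m)/(8*m²))
D(U) = -40/441 (D(U) = (1 + 4*(-7 + 7*(¼)))/(8*(-7 + 7*(¼))²) = (1 + 4*(-7 + 7/4))/(8*(-7 + 7/4)²) = (1 + 4*(-21/4))/(8*(-21/4)²) = (⅛)*(16/441)*(1 - 21) = (⅛)*(16/441)*(-20) = -40/441)
D(-18)*3 = -40/441*3 = -40/147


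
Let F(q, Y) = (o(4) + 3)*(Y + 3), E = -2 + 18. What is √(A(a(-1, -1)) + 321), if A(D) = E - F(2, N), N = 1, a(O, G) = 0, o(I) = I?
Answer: √309 ≈ 17.578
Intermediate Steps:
E = 16
F(q, Y) = 21 + 7*Y (F(q, Y) = (4 + 3)*(Y + 3) = 7*(3 + Y) = 21 + 7*Y)
A(D) = -12 (A(D) = 16 - (21 + 7*1) = 16 - (21 + 7) = 16 - 1*28 = 16 - 28 = -12)
√(A(a(-1, -1)) + 321) = √(-12 + 321) = √309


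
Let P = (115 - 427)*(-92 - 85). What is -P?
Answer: -55224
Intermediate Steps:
P = 55224 (P = -312*(-177) = 55224)
-P = -1*55224 = -55224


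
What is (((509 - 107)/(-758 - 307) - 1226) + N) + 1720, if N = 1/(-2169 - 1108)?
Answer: 574248017/1163335 ≈ 493.62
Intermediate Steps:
N = -1/3277 (N = 1/(-3277) = -1/3277 ≈ -0.00030516)
(((509 - 107)/(-758 - 307) - 1226) + N) + 1720 = (((509 - 107)/(-758 - 307) - 1226) - 1/3277) + 1720 = ((402/(-1065) - 1226) - 1/3277) + 1720 = ((402*(-1/1065) - 1226) - 1/3277) + 1720 = ((-134/355 - 1226) - 1/3277) + 1720 = (-435364/355 - 1/3277) + 1720 = -1426688183/1163335 + 1720 = 574248017/1163335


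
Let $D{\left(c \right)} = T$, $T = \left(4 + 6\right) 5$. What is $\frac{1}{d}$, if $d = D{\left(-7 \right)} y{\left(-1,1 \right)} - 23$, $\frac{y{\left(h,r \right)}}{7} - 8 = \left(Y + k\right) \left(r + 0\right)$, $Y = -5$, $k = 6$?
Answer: $\frac{1}{3127} \approx 0.0003198$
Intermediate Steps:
$y{\left(h,r \right)} = 56 + 7 r$ ($y{\left(h,r \right)} = 56 + 7 \left(-5 + 6\right) \left(r + 0\right) = 56 + 7 \cdot 1 r = 56 + 7 r$)
$T = 50$ ($T = 10 \cdot 5 = 50$)
$D{\left(c \right)} = 50$
$d = 3127$ ($d = 50 \left(56 + 7 \cdot 1\right) - 23 = 50 \left(56 + 7\right) - 23 = 50 \cdot 63 - 23 = 3150 - 23 = 3127$)
$\frac{1}{d} = \frac{1}{3127}$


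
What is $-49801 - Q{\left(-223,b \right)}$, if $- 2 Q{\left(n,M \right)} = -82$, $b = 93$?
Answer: $-49842$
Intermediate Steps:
$Q{\left(n,M \right)} = 41$ ($Q{\left(n,M \right)} = \left(- \frac{1}{2}\right) \left(-82\right) = 41$)
$-49801 - Q{\left(-223,b \right)} = -49801 - 41 = -49842$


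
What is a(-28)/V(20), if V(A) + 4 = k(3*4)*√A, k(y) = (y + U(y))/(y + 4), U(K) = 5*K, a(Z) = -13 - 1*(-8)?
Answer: -20/389 - 45*√5/389 ≈ -0.31008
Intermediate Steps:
a(Z) = -5 (a(Z) = -13 + 8 = -5)
k(y) = 6*y/(4 + y) (k(y) = (y + 5*y)/(y + 4) = (6*y)/(4 + y) = 6*y/(4 + y))
V(A) = -4 + 9*√A/2 (V(A) = -4 + (6*(3*4)/(4 + 3*4))*√A = -4 + (6*12/(4 + 12))*√A = -4 + (6*12/16)*√A = -4 + (6*12*(1/16))*√A = -4 + 9*√A/2)
a(-28)/V(20) = -5/(-4 + 9*√20/2) = -5/(-4 + 9*(2*√5)/2) = -5/(-4 + 9*√5)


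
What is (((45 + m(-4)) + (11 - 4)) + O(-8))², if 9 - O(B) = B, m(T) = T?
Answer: 4225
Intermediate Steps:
O(B) = 9 - B
(((45 + m(-4)) + (11 - 4)) + O(-8))² = (((45 - 4) + (11 - 4)) + (9 - 1*(-8)))² = ((41 + 7) + (9 + 8))² = (48 + 17)² = 65² = 4225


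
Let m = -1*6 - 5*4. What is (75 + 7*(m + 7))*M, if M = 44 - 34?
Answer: -580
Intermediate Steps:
m = -26 (m = -6 - 20 = -26)
M = 10
(75 + 7*(m + 7))*M = (75 + 7*(-26 + 7))*10 = (75 + 7*(-19))*10 = (75 - 133)*10 = -58*10 = -580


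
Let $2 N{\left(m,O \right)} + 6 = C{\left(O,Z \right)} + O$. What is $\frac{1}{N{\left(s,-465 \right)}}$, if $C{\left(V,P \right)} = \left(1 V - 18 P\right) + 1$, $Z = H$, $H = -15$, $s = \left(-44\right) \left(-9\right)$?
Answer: $- \frac{2}{665} \approx -0.0030075$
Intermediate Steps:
$s = 396$
$Z = -15$
$C{\left(V,P \right)} = 1 + V - 18 P$ ($C{\left(V,P \right)} = \left(V - 18 P\right) + 1 = 1 + V - 18 P$)
$N{\left(m,O \right)} = \frac{265}{2} + O$ ($N{\left(m,O \right)} = -3 + \frac{\left(1 + O - -270\right) + O}{2} = -3 + \frac{\left(1 + O + 270\right) + O}{2} = -3 + \frac{\left(271 + O\right) + O}{2} = -3 + \frac{271 + 2 O}{2} = -3 + \left(\frac{271}{2} + O\right) = \frac{265}{2} + O$)
$\frac{1}{N{\left(s,-465 \right)}} = \frac{1}{\frac{265}{2} - 465} = \frac{1}{- \frac{665}{2}} = - \frac{2}{665}$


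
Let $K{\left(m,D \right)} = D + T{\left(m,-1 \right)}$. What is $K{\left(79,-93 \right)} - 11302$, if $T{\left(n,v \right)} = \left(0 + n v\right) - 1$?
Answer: $-11475$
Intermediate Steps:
$T{\left(n,v \right)} = -1 + n v$ ($T{\left(n,v \right)} = n v - 1 = -1 + n v$)
$K{\left(m,D \right)} = -1 + D - m$ ($K{\left(m,D \right)} = D + \left(-1 + m \left(-1\right)\right) = D - \left(1 + m\right) = -1 + D - m$)
$K{\left(79,-93 \right)} - 11302 = \left(-1 - 93 - 79\right) - 11302 = -173 - 11302 = -11475$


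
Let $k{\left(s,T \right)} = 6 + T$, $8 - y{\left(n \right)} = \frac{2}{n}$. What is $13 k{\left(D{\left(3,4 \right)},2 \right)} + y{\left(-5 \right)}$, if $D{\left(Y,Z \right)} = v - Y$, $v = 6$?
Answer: $\frac{562}{5} \approx 112.4$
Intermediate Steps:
$D{\left(Y,Z \right)} = 6 - Y$
$y{\left(n \right)} = 8 - \frac{2}{n}$
$13 k{\left(D{\left(3,4 \right)},2 \right)} + y{\left(-5 \right)} = 13 \left(6 + 2\right) + \left(8 - \frac{2}{-5}\right) = 13 \cdot 8 + \left(8 - - \frac{2}{5}\right) = 104 + \left(8 + \frac{2}{5}\right) = 104 + \frac{42}{5} = \frac{562}{5}$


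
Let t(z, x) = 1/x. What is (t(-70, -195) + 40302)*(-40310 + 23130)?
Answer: -27003142604/39 ≈ -6.9239e+8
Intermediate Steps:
(t(-70, -195) + 40302)*(-40310 + 23130) = (1/(-195) + 40302)*(-40310 + 23130) = (-1/195 + 40302)*(-17180) = (7858889/195)*(-17180) = -27003142604/39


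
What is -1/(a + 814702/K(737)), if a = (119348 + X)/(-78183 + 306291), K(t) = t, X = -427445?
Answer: -56038532/61870992109 ≈ -0.00090573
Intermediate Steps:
a = -102699/76036 (a = (119348 - 427445)/(-78183 + 306291) = -308097/228108 = -308097*1/228108 = -102699/76036 ≈ -1.3507)
-1/(a + 814702/K(737)) = -1/(-102699/76036 + 814702/737) = -1/61870992109/56038532 = -1*56038532/61870992109 = -56038532/61870992109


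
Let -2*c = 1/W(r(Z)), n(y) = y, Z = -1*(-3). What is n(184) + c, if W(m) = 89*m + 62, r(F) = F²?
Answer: 317583/1726 ≈ 184.00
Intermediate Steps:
Z = 3
W(m) = 62 + 89*m
c = -1/1726 (c = -1/(2*(62 + 89*3²)) = -1/(2*(62 + 89*9)) = -1/(2*(62 + 801)) = -½/863 = -½*1/863 = -1/1726 ≈ -0.00057937)
n(184) + c = 184 - 1/1726 = 317583/1726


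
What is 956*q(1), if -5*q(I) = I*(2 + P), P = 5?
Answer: -6692/5 ≈ -1338.4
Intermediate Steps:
q(I) = -7*I/5 (q(I) = -I*(2 + 5)/5 = -I*7/5 = -7*I/5)
956*q(1) = 956*(-7/5*1) = 956*(-7/5) = -6692/5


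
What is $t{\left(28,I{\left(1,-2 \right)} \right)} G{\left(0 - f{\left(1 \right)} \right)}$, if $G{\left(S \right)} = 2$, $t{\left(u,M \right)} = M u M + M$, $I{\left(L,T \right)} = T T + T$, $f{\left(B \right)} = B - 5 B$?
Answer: $228$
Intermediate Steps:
$f{\left(B \right)} = - 4 B$
$I{\left(L,T \right)} = T + T^{2}$ ($I{\left(L,T \right)} = T^{2} + T = T + T^{2}$)
$t{\left(u,M \right)} = M + u M^{2}$ ($t{\left(u,M \right)} = u M^{2} + M = M + u M^{2}$)
$t{\left(28,I{\left(1,-2 \right)} \right)} G{\left(0 - f{\left(1 \right)} \right)} = - 2 \left(1 - 2\right) \left(1 + - 2 \left(1 - 2\right) 28\right) 2 = \left(-2\right) \left(-1\right) \left(1 + \left(-2\right) \left(-1\right) 28\right) 2 = 2 \left(1 + 2 \cdot 28\right) 2 = 2 \left(1 + 56\right) 2 = 2 \cdot 57 \cdot 2 = 114 \cdot 2 = 228$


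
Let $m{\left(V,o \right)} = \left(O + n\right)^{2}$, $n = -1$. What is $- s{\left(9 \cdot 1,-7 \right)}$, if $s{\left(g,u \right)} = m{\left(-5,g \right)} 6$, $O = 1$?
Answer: $0$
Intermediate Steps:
$m{\left(V,o \right)} = 0$ ($m{\left(V,o \right)} = \left(1 - 1\right)^{2} = 0^{2} = 0$)
$s{\left(g,u \right)} = 0$ ($s{\left(g,u \right)} = 0 \cdot 6 = 0$)
$- s{\left(9 \cdot 1,-7 \right)} = \left(-1\right) 0 = 0$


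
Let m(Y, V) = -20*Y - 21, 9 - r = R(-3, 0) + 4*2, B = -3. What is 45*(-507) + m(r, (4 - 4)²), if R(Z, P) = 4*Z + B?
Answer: -23156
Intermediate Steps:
R(Z, P) = -3 + 4*Z (R(Z, P) = 4*Z - 3 = -3 + 4*Z)
r = 16 (r = 9 - ((-3 + 4*(-3)) + 4*2) = 9 - ((-3 - 12) + 8) = 9 - (-15 + 8) = 9 - 1*(-7) = 9 + 7 = 16)
m(Y, V) = -21 - 20*Y
45*(-507) + m(r, (4 - 4)²) = 45*(-507) + (-21 - 20*16) = -22815 + (-21 - 320) = -22815 - 341 = -23156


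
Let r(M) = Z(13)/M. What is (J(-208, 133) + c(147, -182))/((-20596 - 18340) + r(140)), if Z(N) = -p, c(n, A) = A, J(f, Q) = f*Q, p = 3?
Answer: 299880/419311 ≈ 0.71517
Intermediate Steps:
J(f, Q) = Q*f
Z(N) = -3 (Z(N) = -1*3 = -3)
r(M) = -3/M
(J(-208, 133) + c(147, -182))/((-20596 - 18340) + r(140)) = (133*(-208) - 182)/((-20596 - 18340) - 3/140) = (-27664 - 182)/(-38936 - 3*1/140) = -27846/(-38936 - 3/140) = -27846/(-5451043/140) = -27846*(-140/5451043) = 299880/419311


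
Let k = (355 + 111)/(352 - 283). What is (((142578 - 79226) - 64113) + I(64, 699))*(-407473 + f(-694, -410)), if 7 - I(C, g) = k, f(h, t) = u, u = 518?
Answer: 21361881860/69 ≈ 3.0959e+8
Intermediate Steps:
f(h, t) = 518
k = 466/69 ≈ 6.7536
I(C, g) = 17/69 (I(C, g) = 7 - 1*466/69 = 7 - 466/69 = 17/69)
(((142578 - 79226) - 64113) + I(64, 699))*(-407473 + f(-694, -410)) = (((142578 - 79226) - 64113) + 17/69)*(-407473 + 518) = ((63352 - 64113) + 17/69)*(-406955) = (-761 + 17/69)*(-406955) = -52492/69*(-406955) = 21361881860/69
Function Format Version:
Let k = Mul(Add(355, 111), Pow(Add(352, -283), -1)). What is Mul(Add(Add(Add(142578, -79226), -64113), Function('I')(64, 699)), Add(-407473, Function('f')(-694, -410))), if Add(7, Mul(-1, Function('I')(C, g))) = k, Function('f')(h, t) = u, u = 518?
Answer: Rational(21361881860, 69) ≈ 3.0959e+8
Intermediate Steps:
Function('f')(h, t) = 518
k = Rational(466, 69) (k = Mul(466, Pow(69, -1)) = Mul(466, Rational(1, 69)) = Rational(466, 69) ≈ 6.7536)
Function('I')(C, g) = Rational(17, 69) (Function('I')(C, g) = Add(7, Mul(-1, Rational(466, 69))) = Add(7, Rational(-466, 69)) = Rational(17, 69))
Mul(Add(Add(Add(142578, -79226), -64113), Function('I')(64, 699)), Add(-407473, Function('f')(-694, -410))) = Mul(Add(Add(Add(142578, -79226), -64113), Rational(17, 69)), Add(-407473, 518)) = Mul(Add(Add(63352, -64113), Rational(17, 69)), -406955) = Mul(Add(-761, Rational(17, 69)), -406955) = Mul(Rational(-52492, 69), -406955) = Rational(21361881860, 69)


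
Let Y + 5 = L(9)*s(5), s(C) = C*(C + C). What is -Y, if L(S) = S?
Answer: -445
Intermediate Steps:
s(C) = 2*C**2 (s(C) = C*(2*C) = 2*C**2)
Y = 445 (Y = -5 + 9*(2*5**2) = -5 + 9*(2*25) = -5 + 9*50 = -5 + 450 = 445)
-Y = -1*445 = -445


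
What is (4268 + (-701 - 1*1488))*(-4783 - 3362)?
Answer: -16933455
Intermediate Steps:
(4268 + (-701 - 1*1488))*(-4783 - 3362) = (4268 + (-701 - 1488))*(-8145) = (4268 - 2189)*(-8145) = 2079*(-8145) = -16933455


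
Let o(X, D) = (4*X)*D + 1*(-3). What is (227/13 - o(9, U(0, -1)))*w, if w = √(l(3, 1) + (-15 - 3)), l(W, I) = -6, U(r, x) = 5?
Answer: -4148*I*√6/13 ≈ -781.58*I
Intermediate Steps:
o(X, D) = -3 + 4*D*X (o(X, D) = 4*D*X - 3 = -3 + 4*D*X)
w = 2*I*√6 (w = √(-6 + (-15 - 3)) = √(-6 - 18) = √(-24) = 2*I*√6 ≈ 4.899*I)
(227/13 - o(9, U(0, -1)))*w = (227/13 - (-3 + 4*5*9))*(2*I*√6) = (227*(1/13) - (-3 + 180))*(2*I*√6) = (227/13 - 1*177)*(2*I*√6) = (227/13 - 177)*(2*I*√6) = -4148*I*√6/13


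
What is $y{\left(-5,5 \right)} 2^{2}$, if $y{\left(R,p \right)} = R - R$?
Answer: $0$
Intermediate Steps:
$y{\left(R,p \right)} = 0$
$y{\left(-5,5 \right)} 2^{2} = 0 \cdot 2^{2} = 0 \cdot 4 = 0$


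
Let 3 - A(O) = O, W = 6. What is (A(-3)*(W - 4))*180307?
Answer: 2163684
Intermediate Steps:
A(O) = 3 - O
(A(-3)*(W - 4))*180307 = ((3 - 1*(-3))*(6 - 4))*180307 = ((3 + 3)*2)*180307 = (6*2)*180307 = 12*180307 = 2163684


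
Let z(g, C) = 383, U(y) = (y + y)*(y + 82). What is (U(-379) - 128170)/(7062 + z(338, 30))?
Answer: 96956/7445 ≈ 13.023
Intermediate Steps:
U(y) = 2*y*(82 + y) (U(y) = (2*y)*(82 + y) = 2*y*(82 + y))
(U(-379) - 128170)/(7062 + z(338, 30)) = (2*(-379)*(82 - 379) - 128170)/(7062 + 383) = (2*(-379)*(-297) - 128170)/7445 = (225126 - 128170)*(1/7445) = 96956*(1/7445) = 96956/7445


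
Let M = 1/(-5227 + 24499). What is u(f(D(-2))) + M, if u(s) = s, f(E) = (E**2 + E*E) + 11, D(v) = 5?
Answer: 1175593/19272 ≈ 61.000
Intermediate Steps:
f(E) = 11 + 2*E**2 (f(E) = (E**2 + E**2) + 11 = 2*E**2 + 11 = 11 + 2*E**2)
M = 1/19272 ≈ 5.1889e-5
u(f(D(-2))) + M = (11 + 2*5**2) + 1/19272 = (11 + 2*25) + 1/19272 = (11 + 50) + 1/19272 = 61 + 1/19272 = 1175593/19272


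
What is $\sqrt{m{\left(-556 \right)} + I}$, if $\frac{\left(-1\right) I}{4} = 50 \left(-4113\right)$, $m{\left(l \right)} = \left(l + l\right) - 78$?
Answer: $\sqrt{821410} \approx 906.32$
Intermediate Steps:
$m{\left(l \right)} = -78 + 2 l$ ($m{\left(l \right)} = 2 l - 78 = -78 + 2 l$)
$I = 822600$ ($I = - 4 \cdot 50 \left(-4113\right) = \left(-4\right) \left(-205650\right) = 822600$)
$\sqrt{m{\left(-556 \right)} + I} = \sqrt{\left(-78 + 2 \left(-556\right)\right) + 822600} = \sqrt{\left(-78 - 1112\right) + 822600} = \sqrt{-1190 + 822600} = \sqrt{821410}$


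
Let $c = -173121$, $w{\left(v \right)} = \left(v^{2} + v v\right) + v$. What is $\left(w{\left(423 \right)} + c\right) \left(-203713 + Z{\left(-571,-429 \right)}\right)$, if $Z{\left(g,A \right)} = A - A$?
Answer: $-37719499080$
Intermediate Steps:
$Z{\left(g,A \right)} = 0$
$w{\left(v \right)} = v + 2 v^{2}$ ($w{\left(v \right)} = \left(v^{2} + v^{2}\right) + v = 2 v^{2} + v = v + 2 v^{2}$)
$\left(w{\left(423 \right)} + c\right) \left(-203713 + Z{\left(-571,-429 \right)}\right) = \left(423 \left(1 + 2 \cdot 423\right) - 173121\right) \left(-203713 + 0\right) = \left(423 \left(1 + 846\right) - 173121\right) \left(-203713\right) = \left(423 \cdot 847 - 173121\right) \left(-203713\right) = \left(358281 - 173121\right) \left(-203713\right) = 185160 \left(-203713\right) = -37719499080$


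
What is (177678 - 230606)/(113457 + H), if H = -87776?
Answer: -52928/25681 ≈ -2.0610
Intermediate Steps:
(177678 - 230606)/(113457 + H) = (177678 - 230606)/(113457 - 87776) = -52928/25681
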